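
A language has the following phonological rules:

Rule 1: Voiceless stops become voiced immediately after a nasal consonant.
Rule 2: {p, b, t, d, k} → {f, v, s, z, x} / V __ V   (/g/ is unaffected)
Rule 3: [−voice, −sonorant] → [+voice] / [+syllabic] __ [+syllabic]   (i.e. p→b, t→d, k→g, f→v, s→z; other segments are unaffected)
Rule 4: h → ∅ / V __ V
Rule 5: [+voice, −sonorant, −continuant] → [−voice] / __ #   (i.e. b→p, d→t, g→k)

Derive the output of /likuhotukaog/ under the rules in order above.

lixuozuxaok

Rule 1 (post-nasal voicing): no segment meets the environment; /likuhotukaog/ is unchanged.
Rule 2 (intervocalic spirantization): /k/ is a stop between vowels /i/ and /u/, so it spirantizes to the fricative [x]. /t/ is a stop between vowels /o/ and /u/, so it spirantizes to the fricative [s]. /k/ is a stop between vowels /u/ and /a/, so it spirantizes to the fricative [x]. /likuhotukaog/ → lixuhosuxaog.
Rule 3 (intervocalic voicing): /s/ is a voiceless obstruent between vowels /o/ and /u/, so it voices to [z]. /lixuhosuxaog/ → lixuhozuxaog.
Rule 4 (intervocalic h-deletion): /h/ occurs between vowels /u/ and /o/, so it deletes. /lixuhozuxaog/ → lixuozuxaog.
Rule 5 (final devoicing): /g/ is a voiced stop in word-final position, so it devoices to [k]. /lixuozuxaog/ → lixuozuxaok.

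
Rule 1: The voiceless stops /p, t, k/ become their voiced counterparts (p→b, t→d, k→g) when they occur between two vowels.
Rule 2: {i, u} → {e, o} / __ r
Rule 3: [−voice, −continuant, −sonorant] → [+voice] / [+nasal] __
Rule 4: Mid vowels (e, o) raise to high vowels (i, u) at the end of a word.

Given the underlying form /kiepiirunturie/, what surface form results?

Rule 1 (intervocalic voicing): /p/ is a voiceless stop between vowels /e/ and /i/, so it voices to [b]. /kiepiirunturie/ → kiebiirunturie.
Rule 2 (pre-rhotic lowering): /i/ is a high vowel immediately before /r/, so it lowers to [e]. /u/ is a high vowel immediately before /r/, so it lowers to [o]. /kiebiirunturie/ → kiebieruntorie.
Rule 3 (post-nasal voicing): /t/ is a voiceless stop immediately after the nasal /n/, so it voices to [d]. /kiebieruntorie/ → kiebierundorie.
Rule 4 (final vowel raising): /e/ is a mid vowel in word-final position, so it raises to [i]. /kiebierundorie/ → kiebierundorii.

kiebierundorii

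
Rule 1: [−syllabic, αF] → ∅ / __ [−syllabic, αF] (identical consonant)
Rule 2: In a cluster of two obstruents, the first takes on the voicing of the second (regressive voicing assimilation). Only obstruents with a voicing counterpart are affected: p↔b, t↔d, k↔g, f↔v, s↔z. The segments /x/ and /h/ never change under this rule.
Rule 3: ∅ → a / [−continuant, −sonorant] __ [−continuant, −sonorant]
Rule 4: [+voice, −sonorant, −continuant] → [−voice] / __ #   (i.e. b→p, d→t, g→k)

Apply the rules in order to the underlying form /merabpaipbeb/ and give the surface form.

merapapaibabep

Rule 1 (degemination): no segment meets the environment; /merabpaipbeb/ is unchanged.
Rule 2 (regressive voicing assimilation): /b/ precedes the voiceless obstruent /p/, so it devoices to [p] by assimilation. /p/ precedes the voiced obstruent /b/, so it voices to [b] by assimilation. /merabpaipbeb/ → merappaibbeb.
Rule 3 (stop-cluster a-epenthesis): /p/ and /p/ form a stop–stop cluster, so [a] is inserted between them. /b/ and /b/ form a stop–stop cluster, so [a] is inserted between them. /merappaibbeb/ → merapapaibabeb.
Rule 4 (final devoicing): /b/ is a voiced stop in word-final position, so it devoices to [p]. /merapapaibabeb/ → merapapaibabep.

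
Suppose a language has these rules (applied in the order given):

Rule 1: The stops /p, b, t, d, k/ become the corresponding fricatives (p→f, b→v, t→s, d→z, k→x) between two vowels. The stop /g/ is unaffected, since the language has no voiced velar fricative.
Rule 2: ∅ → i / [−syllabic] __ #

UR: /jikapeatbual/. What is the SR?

jixafeatbuali

Rule 1 (intervocalic spirantization): /k/ is a stop between vowels /i/ and /a/, so it spirantizes to the fricative [x]. /p/ is a stop between vowels /a/ and /e/, so it spirantizes to the fricative [f]. /jikapeatbual/ → jixafeatbual.
Rule 2 (final i-epenthesis): the form ends in the consonant /l/, so [i] is inserted word-finally. /jixafeatbual/ → jixafeatbuali.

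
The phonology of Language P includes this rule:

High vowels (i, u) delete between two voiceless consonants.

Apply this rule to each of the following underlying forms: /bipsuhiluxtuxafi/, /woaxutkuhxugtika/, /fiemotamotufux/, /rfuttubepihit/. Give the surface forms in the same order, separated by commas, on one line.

/bipsuhiluxtuxafi/: /u/ is a high vowel flanked by voiceless consonants /s/ and /h/, so it deletes. /u/ is a high vowel flanked by voiceless consonants /t/ and /x/, so it deletes. → [bipshiluxtxafi].
/woaxutkuhxugtika/: /u/ is a high vowel flanked by voiceless consonants /x/ and /t/, so it deletes. /u/ is a high vowel flanked by voiceless consonants /k/ and /h/, so it deletes. /i/ is a high vowel flanked by voiceless consonants /t/ and /k/, so it deletes. → [woaxtkhxugtka].
/fiemotamotufux/: /u/ is a high vowel flanked by voiceless consonants /t/ and /f/, so it deletes. /u/ is a high vowel flanked by voiceless consonants /f/ and /x/, so it deletes. → [fiemotamotfx].
/rfuttubepihit/: /u/ is a high vowel flanked by voiceless consonants /f/ and /t/, so it deletes. /i/ is a high vowel flanked by voiceless consonants /p/ and /h/, so it deletes. /i/ is a high vowel flanked by voiceless consonants /h/ and /t/, so it deletes. → [rfttubepht].

bipshiluxtxafi, woaxtkhxugtka, fiemotamotfx, rfttubepht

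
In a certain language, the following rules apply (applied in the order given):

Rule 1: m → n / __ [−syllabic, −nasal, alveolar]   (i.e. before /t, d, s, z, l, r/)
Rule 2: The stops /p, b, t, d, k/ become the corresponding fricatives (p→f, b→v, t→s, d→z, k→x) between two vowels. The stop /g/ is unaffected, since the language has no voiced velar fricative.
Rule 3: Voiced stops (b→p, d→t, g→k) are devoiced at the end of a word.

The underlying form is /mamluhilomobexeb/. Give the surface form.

Rule 1 (nasal place assimilation): /m/ precedes the alveolar consonant /l/, so it assimilates in place to [n]. /mamluhilomobexeb/ → manluhilomobexeb.
Rule 2 (intervocalic spirantization): /b/ is a stop between vowels /o/ and /e/, so it spirantizes to the fricative [v]. /manluhilomobexeb/ → manluhilomovexeb.
Rule 3 (final devoicing): /b/ is a voiced stop in word-final position, so it devoices to [p]. /manluhilomovexeb/ → manluhilomovexep.

manluhilomovexep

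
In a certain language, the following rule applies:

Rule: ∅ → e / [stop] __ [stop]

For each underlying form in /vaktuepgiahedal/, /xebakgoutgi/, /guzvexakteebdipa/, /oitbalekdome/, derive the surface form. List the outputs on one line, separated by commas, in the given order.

/vaktuepgiahedal/: /k/ and /t/ form a stop–stop cluster, so [e] is inserted between them. /p/ and /g/ form a stop–stop cluster, so [e] is inserted between them. → [vaketuepegiahedal].
/xebakgoutgi/: /k/ and /g/ form a stop–stop cluster, so [e] is inserted between them. /t/ and /g/ form a stop–stop cluster, so [e] is inserted between them. → [xebakegoutegi].
/guzvexakteebdipa/: /k/ and /t/ form a stop–stop cluster, so [e] is inserted between them. /b/ and /d/ form a stop–stop cluster, so [e] is inserted between them. → [guzvexaketeebedipa].
/oitbalekdome/: /t/ and /b/ form a stop–stop cluster, so [e] is inserted between them. /k/ and /d/ form a stop–stop cluster, so [e] is inserted between them. → [oitebalekedome].

vaketuepegiahedal, xebakegoutegi, guzvexaketeebedipa, oitebalekedome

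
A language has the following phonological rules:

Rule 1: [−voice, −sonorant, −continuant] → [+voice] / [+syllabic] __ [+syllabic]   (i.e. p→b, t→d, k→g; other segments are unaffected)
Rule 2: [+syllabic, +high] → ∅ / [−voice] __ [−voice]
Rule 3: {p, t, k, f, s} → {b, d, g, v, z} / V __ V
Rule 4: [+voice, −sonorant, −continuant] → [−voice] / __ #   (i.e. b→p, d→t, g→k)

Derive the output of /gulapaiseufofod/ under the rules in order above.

Rule 1 (intervocalic voicing): /p/ is a voiceless stop between vowels /a/ and /a/, so it voices to [b]. /gulapaiseufofod/ → gulabaiseufofod.
Rule 2 (high vowel syncope): no segment meets the environment; /gulabaiseufofod/ is unchanged.
Rule 3 (intervocalic voicing): /s/ is a voiceless obstruent between vowels /i/ and /e/, so it voices to [z]. /f/ is a voiceless obstruent between vowels /u/ and /o/, so it voices to [v]. /f/ is a voiceless obstruent between vowels /o/ and /o/, so it voices to [v]. /gulabaiseufofod/ → gulabaizeuvovod.
Rule 4 (final devoicing): /d/ is a voiced stop in word-final position, so it devoices to [t]. /gulabaizeuvovod/ → gulabaizeuvovot.

gulabaizeuvovot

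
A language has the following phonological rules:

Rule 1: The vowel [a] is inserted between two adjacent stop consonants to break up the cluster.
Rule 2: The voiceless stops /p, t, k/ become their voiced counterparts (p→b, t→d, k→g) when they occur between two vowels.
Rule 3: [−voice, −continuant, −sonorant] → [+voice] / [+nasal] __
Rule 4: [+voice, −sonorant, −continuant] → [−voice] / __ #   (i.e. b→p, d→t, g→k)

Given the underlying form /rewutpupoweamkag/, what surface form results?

rewudabuboweamgak

Rule 1 (stop-cluster a-epenthesis): /t/ and /p/ form a stop–stop cluster, so [a] is inserted between them. /rewutpupoweamkag/ → rewutapupoweamkag.
Rule 2 (intervocalic voicing): /t/ is a voiceless stop between vowels /u/ and /a/, so it voices to [d]. /p/ is a voiceless stop between vowels /a/ and /u/, so it voices to [b]. /p/ is a voiceless stop between vowels /u/ and /o/, so it voices to [b]. /rewutapupoweamkag/ → rewudabuboweamkag.
Rule 3 (post-nasal voicing): /k/ is a voiceless stop immediately after the nasal /m/, so it voices to [g]. /rewudabuboweamkag/ → rewudabuboweamgag.
Rule 4 (final devoicing): /g/ is a voiced stop in word-final position, so it devoices to [k]. /rewudabuboweamgag/ → rewudabuboweamgak.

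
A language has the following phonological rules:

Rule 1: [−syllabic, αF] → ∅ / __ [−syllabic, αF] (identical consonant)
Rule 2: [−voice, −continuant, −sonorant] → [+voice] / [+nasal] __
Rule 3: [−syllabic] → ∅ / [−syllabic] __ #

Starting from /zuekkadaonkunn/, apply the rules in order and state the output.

zuekadaongun

Rule 1 (degemination): /kk/ is a geminate; the first /k/ deletes. /nn/ is a geminate; the first /n/ deletes. /zuekkadaonkunn/ → zuekadaonkun.
Rule 2 (post-nasal voicing): /k/ is a voiceless stop immediately after the nasal /n/, so it voices to [g]. /zuekadaonkun/ → zuekadaongun.
Rule 3 (final cluster simplification): no segment meets the environment; /zuekadaongun/ is unchanged.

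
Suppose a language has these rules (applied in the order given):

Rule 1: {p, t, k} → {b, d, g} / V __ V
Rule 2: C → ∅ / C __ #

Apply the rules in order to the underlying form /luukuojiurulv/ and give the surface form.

Rule 1 (intervocalic voicing): /k/ is a voiceless stop between vowels /u/ and /u/, so it voices to [g]. /luukuojiurulv/ → luuguojiurulv.
Rule 2 (final cluster simplification): /v/ is the second consonant of a word-final cluster /lv/, so it deletes. /luuguojiurulv/ → luuguojiurul.

luuguojiurul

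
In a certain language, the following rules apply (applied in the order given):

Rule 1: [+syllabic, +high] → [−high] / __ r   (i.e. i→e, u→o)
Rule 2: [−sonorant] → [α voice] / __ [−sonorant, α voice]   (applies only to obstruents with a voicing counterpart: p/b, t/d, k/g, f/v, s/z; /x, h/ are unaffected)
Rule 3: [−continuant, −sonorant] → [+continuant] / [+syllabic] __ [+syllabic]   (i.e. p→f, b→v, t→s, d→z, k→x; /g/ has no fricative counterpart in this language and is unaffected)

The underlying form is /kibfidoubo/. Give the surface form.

Rule 1 (pre-rhotic lowering): no segment meets the environment; /kibfidoubo/ is unchanged.
Rule 2 (regressive voicing assimilation): /b/ precedes the voiceless obstruent /f/, so it devoices to [p] by assimilation. /kibfidoubo/ → kipfidoubo.
Rule 3 (intervocalic spirantization): /d/ is a stop between vowels /i/ and /o/, so it spirantizes to the fricative [z]. /b/ is a stop between vowels /u/ and /o/, so it spirantizes to the fricative [v]. /kipfidoubo/ → kipfizouvo.

kipfizouvo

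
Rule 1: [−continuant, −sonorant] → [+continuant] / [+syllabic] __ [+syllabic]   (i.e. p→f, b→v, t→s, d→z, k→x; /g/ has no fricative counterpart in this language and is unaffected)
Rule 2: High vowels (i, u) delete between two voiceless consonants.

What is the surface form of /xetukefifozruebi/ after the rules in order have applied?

xesxeffozruevi

Rule 1 (intervocalic spirantization): /t/ is a stop between vowels /e/ and /u/, so it spirantizes to the fricative [s]. /k/ is a stop between vowels /u/ and /e/, so it spirantizes to the fricative [x]. /b/ is a stop between vowels /e/ and /i/, so it spirantizes to the fricative [v]. /xetukefifozruebi/ → xesuxefifozruevi.
Rule 2 (high vowel syncope): /u/ is a high vowel flanked by voiceless consonants /s/ and /x/, so it deletes. /i/ is a high vowel flanked by voiceless consonants /f/ and /f/, so it deletes. /xesuxefifozruevi/ → xesxeffozruevi.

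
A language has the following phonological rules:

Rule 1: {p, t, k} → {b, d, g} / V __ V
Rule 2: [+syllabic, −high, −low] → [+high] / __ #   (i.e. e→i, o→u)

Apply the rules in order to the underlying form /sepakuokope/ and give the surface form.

sebaguogobi

Rule 1 (intervocalic voicing): /p/ is a voiceless stop between vowels /e/ and /a/, so it voices to [b]. /k/ is a voiceless stop between vowels /a/ and /u/, so it voices to [g]. /k/ is a voiceless stop between vowels /o/ and /o/, so it voices to [g]. /p/ is a voiceless stop between vowels /o/ and /e/, so it voices to [b]. /sepakuokope/ → sebaguogobe.
Rule 2 (final vowel raising): /e/ is a mid vowel in word-final position, so it raises to [i]. /sebaguogobe/ → sebaguogobi.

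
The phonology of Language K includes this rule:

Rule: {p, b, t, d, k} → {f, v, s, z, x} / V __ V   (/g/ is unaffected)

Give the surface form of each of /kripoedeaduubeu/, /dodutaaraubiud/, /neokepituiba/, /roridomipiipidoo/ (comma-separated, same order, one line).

/kripoedeaduubeu/: /p/ is a stop between vowels /i/ and /o/, so it spirantizes to the fricative [f]. /d/ is a stop between vowels /e/ and /e/, so it spirantizes to the fricative [z]. /d/ is a stop between vowels /a/ and /u/, so it spirantizes to the fricative [z]. /b/ is a stop between vowels /u/ and /e/, so it spirantizes to the fricative [v]. → [krifoezeazuuveu].
/dodutaaraubiud/: /d/ is a stop between vowels /o/ and /u/, so it spirantizes to the fricative [z]. /t/ is a stop between vowels /u/ and /a/, so it spirantizes to the fricative [s]. /b/ is a stop between vowels /u/ and /i/, so it spirantizes to the fricative [v]. → [dozusaarauviud].
/neokepituiba/: /k/ is a stop between vowels /o/ and /e/, so it spirantizes to the fricative [x]. /p/ is a stop between vowels /e/ and /i/, so it spirantizes to the fricative [f]. /t/ is a stop between vowels /i/ and /u/, so it spirantizes to the fricative [s]. /b/ is a stop between vowels /i/ and /a/, so it spirantizes to the fricative [v]. → [neoxefisuiva].
/roridomipiipidoo/: /d/ is a stop between vowels /i/ and /o/, so it spirantizes to the fricative [z]. /p/ is a stop between vowels /i/ and /i/, so it spirantizes to the fricative [f]. /p/ is a stop between vowels /i/ and /i/, so it spirantizes to the fricative [f]. /d/ is a stop between vowels /i/ and /o/, so it spirantizes to the fricative [z]. → [rorizomifiifizoo].

krifoezeazuuveu, dozusaarauviud, neoxefisuiva, rorizomifiifizoo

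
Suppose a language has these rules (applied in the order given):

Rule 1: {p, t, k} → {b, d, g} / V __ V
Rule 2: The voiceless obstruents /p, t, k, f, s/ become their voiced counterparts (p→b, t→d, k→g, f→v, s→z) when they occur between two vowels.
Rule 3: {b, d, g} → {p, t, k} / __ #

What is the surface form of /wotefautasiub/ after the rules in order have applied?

wodevaudaziup

Rule 1 (intervocalic voicing): /t/ is a voiceless stop between vowels /o/ and /e/, so it voices to [d]. /t/ is a voiceless stop between vowels /u/ and /a/, so it voices to [d]. /wotefautasiub/ → wodefaudasiub.
Rule 2 (intervocalic voicing): /f/ is a voiceless obstruent between vowels /e/ and /a/, so it voices to [v]. /s/ is a voiceless obstruent between vowels /a/ and /i/, so it voices to [z]. /wodefaudasiub/ → wodevaudaziub.
Rule 3 (final devoicing): /b/ is a voiced stop in word-final position, so it devoices to [p]. /wodevaudaziub/ → wodevaudaziup.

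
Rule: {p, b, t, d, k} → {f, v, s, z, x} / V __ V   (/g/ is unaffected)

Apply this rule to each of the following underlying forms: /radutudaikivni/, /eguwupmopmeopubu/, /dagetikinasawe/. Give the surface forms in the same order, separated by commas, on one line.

razusuzaixivni, eguwupmopmeofuvu, dagesixinasawe

/radutudaikivni/: /d/ is a stop between vowels /a/ and /u/, so it spirantizes to the fricative [z]. /t/ is a stop between vowels /u/ and /u/, so it spirantizes to the fricative [s]. /d/ is a stop between vowels /u/ and /a/, so it spirantizes to the fricative [z]. /k/ is a stop between vowels /i/ and /i/, so it spirantizes to the fricative [x]. → [razusuzaixivni].
/eguwupmopmeopubu/: /p/ is a stop between vowels /o/ and /u/, so it spirantizes to the fricative [f]. /b/ is a stop between vowels /u/ and /u/, so it spirantizes to the fricative [v]. → [eguwupmopmeofuvu].
/dagetikinasawe/: /t/ is a stop between vowels /e/ and /i/, so it spirantizes to the fricative [s]. /k/ is a stop between vowels /i/ and /i/, so it spirantizes to the fricative [x]. → [dagesixinasawe].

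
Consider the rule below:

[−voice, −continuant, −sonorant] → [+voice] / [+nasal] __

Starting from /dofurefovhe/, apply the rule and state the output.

dofurefovhe

No segment of /dofurefovhe/ meets the structural description of the rule, so the form surfaces unchanged.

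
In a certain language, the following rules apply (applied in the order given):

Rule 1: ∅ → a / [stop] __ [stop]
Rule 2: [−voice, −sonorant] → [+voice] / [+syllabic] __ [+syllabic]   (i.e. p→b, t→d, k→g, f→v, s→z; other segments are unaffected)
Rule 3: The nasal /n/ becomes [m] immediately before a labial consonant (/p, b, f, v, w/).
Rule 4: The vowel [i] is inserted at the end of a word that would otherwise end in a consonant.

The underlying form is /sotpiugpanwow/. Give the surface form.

sodabiugabamwowi

Rule 1 (stop-cluster a-epenthesis): /t/ and /p/ form a stop–stop cluster, so [a] is inserted between them. /g/ and /p/ form a stop–stop cluster, so [a] is inserted between them. /sotpiugpanwow/ → sotapiugapanwow.
Rule 2 (intervocalic voicing): /t/ is a voiceless obstruent between vowels /o/ and /a/, so it voices to [d]. /p/ is a voiceless obstruent between vowels /a/ and /i/, so it voices to [b]. /p/ is a voiceless obstruent between vowels /a/ and /a/, so it voices to [b]. /sotapiugapanwow/ → sodabiugabanwow.
Rule 3 (nasal place assimilation): /n/ precedes the labial consonant /w/, so it assimilates in place to [m]. /sodabiugabanwow/ → sodabiugabamwow.
Rule 4 (final i-epenthesis): the form ends in the consonant /w/, so [i] is inserted word-finally. /sodabiugabamwow/ → sodabiugabamwowi.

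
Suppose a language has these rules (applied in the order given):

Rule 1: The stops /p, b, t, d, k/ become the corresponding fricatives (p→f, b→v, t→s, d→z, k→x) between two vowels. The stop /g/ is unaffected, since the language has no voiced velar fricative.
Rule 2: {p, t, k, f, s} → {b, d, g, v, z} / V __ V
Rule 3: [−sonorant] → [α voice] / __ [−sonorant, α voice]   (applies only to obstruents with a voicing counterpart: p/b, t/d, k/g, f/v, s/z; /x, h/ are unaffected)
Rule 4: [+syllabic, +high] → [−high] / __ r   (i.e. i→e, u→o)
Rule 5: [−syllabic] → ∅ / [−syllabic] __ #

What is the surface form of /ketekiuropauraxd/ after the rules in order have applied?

Rule 1 (intervocalic spirantization): /t/ is a stop between vowels /e/ and /e/, so it spirantizes to the fricative [s]. /k/ is a stop between vowels /e/ and /i/, so it spirantizes to the fricative [x]. /p/ is a stop between vowels /o/ and /a/, so it spirantizes to the fricative [f]. /ketekiuropauraxd/ → kesexiurofauraxd.
Rule 2 (intervocalic voicing): /s/ is a voiceless obstruent between vowels /e/ and /e/, so it voices to [z]. /f/ is a voiceless obstruent between vowels /o/ and /a/, so it voices to [v]. /kesexiurofauraxd/ → kezexiurovauraxd.
Rule 3 (regressive voicing assimilation): no segment meets the environment; /kezexiurovauraxd/ is unchanged.
Rule 4 (pre-rhotic lowering): /u/ is a high vowel immediately before /r/, so it lowers to [o]. /u/ is a high vowel immediately before /r/, so it lowers to [o]. /kezexiurovauraxd/ → kezexiorovaoraxd.
Rule 5 (final cluster simplification): /d/ is the second consonant of a word-final cluster /xd/, so it deletes. /kezexiorovaoraxd/ → kezexiorovaorax.

kezexiorovaorax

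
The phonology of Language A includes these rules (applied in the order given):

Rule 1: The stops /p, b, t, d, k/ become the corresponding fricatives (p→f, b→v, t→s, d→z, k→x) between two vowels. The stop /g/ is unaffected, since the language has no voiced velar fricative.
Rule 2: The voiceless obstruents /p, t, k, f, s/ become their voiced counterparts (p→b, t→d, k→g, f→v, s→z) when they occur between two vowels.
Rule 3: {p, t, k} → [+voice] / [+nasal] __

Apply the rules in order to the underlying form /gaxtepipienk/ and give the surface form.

Rule 1 (intervocalic spirantization): /p/ is a stop between vowels /e/ and /i/, so it spirantizes to the fricative [f]. /p/ is a stop between vowels /i/ and /i/, so it spirantizes to the fricative [f]. /gaxtepipienk/ → gaxtefifienk.
Rule 2 (intervocalic voicing): /f/ is a voiceless obstruent between vowels /e/ and /i/, so it voices to [v]. /f/ is a voiceless obstruent between vowels /i/ and /i/, so it voices to [v]. /gaxtefifienk/ → gaxtevivienk.
Rule 3 (post-nasal voicing): /k/ is a voiceless stop immediately after the nasal /n/, so it voices to [g]. /gaxtevivienk/ → gaxtevivieng.

gaxtevivieng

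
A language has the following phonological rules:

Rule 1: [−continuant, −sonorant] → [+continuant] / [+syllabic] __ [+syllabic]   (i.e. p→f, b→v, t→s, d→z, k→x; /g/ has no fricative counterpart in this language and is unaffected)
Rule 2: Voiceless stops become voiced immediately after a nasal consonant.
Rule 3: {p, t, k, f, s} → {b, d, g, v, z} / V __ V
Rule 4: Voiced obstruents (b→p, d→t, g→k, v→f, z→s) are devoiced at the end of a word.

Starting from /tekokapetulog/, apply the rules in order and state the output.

texoxavezulok

Rule 1 (intervocalic spirantization): /k/ is a stop between vowels /e/ and /o/, so it spirantizes to the fricative [x]. /k/ is a stop between vowels /o/ and /a/, so it spirantizes to the fricative [x]. /p/ is a stop between vowels /a/ and /e/, so it spirantizes to the fricative [f]. /t/ is a stop between vowels /e/ and /u/, so it spirantizes to the fricative [s]. /tekokapetulog/ → texoxafesulog.
Rule 2 (post-nasal voicing): no segment meets the environment; /texoxafesulog/ is unchanged.
Rule 3 (intervocalic voicing): /f/ is a voiceless obstruent between vowels /a/ and /e/, so it voices to [v]. /s/ is a voiceless obstruent between vowels /e/ and /u/, so it voices to [z]. /texoxafesulog/ → texoxavezulog.
Rule 4 (final devoicing): /g/ is a voiced obstruent in word-final position, so it devoices to [k]. /texoxavezulog/ → texoxavezulok.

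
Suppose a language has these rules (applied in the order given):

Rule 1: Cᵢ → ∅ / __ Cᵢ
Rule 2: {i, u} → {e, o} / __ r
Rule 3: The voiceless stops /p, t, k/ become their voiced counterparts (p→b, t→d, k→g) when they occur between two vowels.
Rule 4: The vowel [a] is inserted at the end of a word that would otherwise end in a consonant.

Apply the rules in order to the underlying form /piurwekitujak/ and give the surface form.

Rule 1 (degemination): no segment meets the environment; /piurwekitujak/ is unchanged.
Rule 2 (pre-rhotic lowering): /u/ is a high vowel immediately before /r/, so it lowers to [o]. /piurwekitujak/ → piorwekitujak.
Rule 3 (intervocalic voicing): /k/ is a voiceless stop between vowels /e/ and /i/, so it voices to [g]. /t/ is a voiceless stop between vowels /i/ and /u/, so it voices to [d]. /piorwekitujak/ → piorwegidujak.
Rule 4 (final a-epenthesis): the form ends in the consonant /k/, so [a] is inserted word-finally. /piorwegidujak/ → piorwegidujaka.

piorwegidujaka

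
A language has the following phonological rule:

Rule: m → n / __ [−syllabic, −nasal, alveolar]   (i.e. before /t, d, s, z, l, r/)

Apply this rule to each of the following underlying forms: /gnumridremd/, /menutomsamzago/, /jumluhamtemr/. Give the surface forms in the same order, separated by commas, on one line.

gnunridrend, menutonsanzago, junluhantenr

/gnumridremd/: /m/ precedes the alveolar consonant /r/, so it assimilates in place to [n]. /m/ precedes the alveolar consonant /d/, so it assimilates in place to [n]. → [gnunridrend].
/menutomsamzago/: /m/ precedes the alveolar consonant /s/, so it assimilates in place to [n]. /m/ precedes the alveolar consonant /z/, so it assimilates in place to [n]. → [menutonsanzago].
/jumluhamtemr/: /m/ precedes the alveolar consonant /l/, so it assimilates in place to [n]. /m/ precedes the alveolar consonant /t/, so it assimilates in place to [n]. /m/ precedes the alveolar consonant /r/, so it assimilates in place to [n]. → [junluhantenr].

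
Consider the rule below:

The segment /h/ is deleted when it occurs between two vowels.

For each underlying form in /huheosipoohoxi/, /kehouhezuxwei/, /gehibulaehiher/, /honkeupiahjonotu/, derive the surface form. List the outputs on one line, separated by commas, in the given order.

/huheosipoohoxi/: /h/ occurs between vowels /u/ and /e/, so it deletes. /h/ occurs between vowels /o/ and /o/, so it deletes. → [hueosipoooxi].
/kehouhezuxwei/: /h/ occurs between vowels /e/ and /o/, so it deletes. /h/ occurs between vowels /u/ and /e/, so it deletes. → [keouezuxwei].
/gehibulaehiher/: /h/ occurs between vowels /e/ and /i/, so it deletes. /h/ occurs between vowels /e/ and /i/, so it deletes. /h/ occurs between vowels /i/ and /e/, so it deletes. → [geibulaeier].
/honkeupiahjonotu/: the rule's environment is not met; surfaces unchanged as [honkeupiahjonotu].

hueosipoooxi, keouezuxwei, geibulaeier, honkeupiahjonotu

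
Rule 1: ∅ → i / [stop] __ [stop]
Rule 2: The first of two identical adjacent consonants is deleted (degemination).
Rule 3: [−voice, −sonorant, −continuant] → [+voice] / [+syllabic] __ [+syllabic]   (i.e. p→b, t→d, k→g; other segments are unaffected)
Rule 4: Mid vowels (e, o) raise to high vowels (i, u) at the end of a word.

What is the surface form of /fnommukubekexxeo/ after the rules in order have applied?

fnomugubegexeu

Rule 1 (stop-cluster i-epenthesis): no segment meets the environment; /fnommukubekexxeo/ is unchanged.
Rule 2 (degemination): /mm/ is a geminate; the first /m/ deletes. /xx/ is a geminate; the first /x/ deletes. /fnommukubekexxeo/ → fnomukubekexeo.
Rule 3 (intervocalic voicing): /k/ is a voiceless stop between vowels /u/ and /u/, so it voices to [g]. /k/ is a voiceless stop between vowels /e/ and /e/, so it voices to [g]. /fnomukubekexeo/ → fnomugubegexeo.
Rule 4 (final vowel raising): /o/ is a mid vowel in word-final position, so it raises to [u]. /fnomugubegexeo/ → fnomugubegexeu.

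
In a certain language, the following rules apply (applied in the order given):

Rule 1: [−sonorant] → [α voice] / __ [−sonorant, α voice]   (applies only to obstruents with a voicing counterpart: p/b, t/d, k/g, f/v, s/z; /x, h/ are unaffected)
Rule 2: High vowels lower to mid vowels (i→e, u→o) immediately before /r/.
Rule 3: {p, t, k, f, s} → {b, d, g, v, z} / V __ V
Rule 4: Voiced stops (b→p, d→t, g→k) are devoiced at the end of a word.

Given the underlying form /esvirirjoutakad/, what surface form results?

Rule 1 (regressive voicing assimilation): /s/ precedes the voiced obstruent /v/, so it voices to [z] by assimilation. /esvirirjoutakad/ → ezvirirjoutakad.
Rule 2 (pre-rhotic lowering): /i/ is a high vowel immediately before /r/, so it lowers to [e]. /i/ is a high vowel immediately before /r/, so it lowers to [e]. /ezvirirjoutakad/ → ezvererjoutakad.
Rule 3 (intervocalic voicing): /t/ is a voiceless obstruent between vowels /u/ and /a/, so it voices to [d]. /k/ is a voiceless obstruent between vowels /a/ and /a/, so it voices to [g]. /ezvererjoutakad/ → ezvererjoudagad.
Rule 4 (final devoicing): /d/ is a voiced stop in word-final position, so it devoices to [t]. /ezvererjoudagad/ → ezvererjoudagat.

ezvererjoudagat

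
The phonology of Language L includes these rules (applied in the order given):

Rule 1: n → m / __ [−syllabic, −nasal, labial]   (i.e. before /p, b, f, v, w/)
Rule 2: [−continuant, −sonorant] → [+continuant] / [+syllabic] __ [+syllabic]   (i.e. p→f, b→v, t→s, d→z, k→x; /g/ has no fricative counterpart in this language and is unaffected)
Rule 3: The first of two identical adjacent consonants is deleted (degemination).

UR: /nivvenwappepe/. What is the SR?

Rule 1 (nasal place assimilation): /n/ precedes the labial consonant /w/, so it assimilates in place to [m]. /nivvenwappepe/ → nivvemwappepe.
Rule 2 (intervocalic spirantization): /p/ is a stop between vowels /e/ and /e/, so it spirantizes to the fricative [f]. /nivvemwappepe/ → nivvemwappefe.
Rule 3 (degemination): /vv/ is a geminate; the first /v/ deletes. /pp/ is a geminate; the first /p/ deletes. /nivvemwappefe/ → nivemwapefe.

nivemwapefe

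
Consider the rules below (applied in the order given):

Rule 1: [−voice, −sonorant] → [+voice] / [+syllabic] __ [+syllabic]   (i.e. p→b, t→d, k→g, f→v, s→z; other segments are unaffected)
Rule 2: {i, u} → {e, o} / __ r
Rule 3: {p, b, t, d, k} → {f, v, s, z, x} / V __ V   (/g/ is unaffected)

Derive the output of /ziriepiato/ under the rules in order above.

Rule 1 (intervocalic voicing): /p/ is a voiceless obstruent between vowels /e/ and /i/, so it voices to [b]. /t/ is a voiceless obstruent between vowels /a/ and /o/, so it voices to [d]. /ziriepiato/ → ziriebiado.
Rule 2 (pre-rhotic lowering): /i/ is a high vowel immediately before /r/, so it lowers to [e]. /ziriebiado/ → zeriebiado.
Rule 3 (intervocalic spirantization): /b/ is a stop between vowels /e/ and /i/, so it spirantizes to the fricative [v]. /d/ is a stop between vowels /a/ and /o/, so it spirantizes to the fricative [z]. /zeriebiado/ → zerieviazo.

zerieviazo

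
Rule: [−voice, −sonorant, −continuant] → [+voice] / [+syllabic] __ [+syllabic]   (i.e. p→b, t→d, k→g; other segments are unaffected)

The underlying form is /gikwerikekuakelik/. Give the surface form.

/k/ is a voiceless stop between vowels /i/ and /e/, so it voices to [g].
/k/ is a voiceless stop between vowels /e/ and /u/, so it voices to [g].
/k/ is a voiceless stop between vowels /a/ and /e/, so it voices to [g].
Surface form: [gikwerigeguagelik].

gikwerigeguagelik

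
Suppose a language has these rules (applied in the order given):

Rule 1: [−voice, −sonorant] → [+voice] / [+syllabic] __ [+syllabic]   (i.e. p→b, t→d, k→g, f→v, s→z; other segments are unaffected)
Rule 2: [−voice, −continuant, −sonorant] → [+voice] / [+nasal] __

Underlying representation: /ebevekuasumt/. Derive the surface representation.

Rule 1 (intervocalic voicing): /k/ is a voiceless obstruent between vowels /e/ and /u/, so it voices to [g]. /s/ is a voiceless obstruent between vowels /a/ and /u/, so it voices to [z]. /ebevekuasumt/ → ebeveguazumt.
Rule 2 (post-nasal voicing): /t/ is a voiceless stop immediately after the nasal /m/, so it voices to [d]. /ebeveguazumt/ → ebeveguazumd.

ebeveguazumd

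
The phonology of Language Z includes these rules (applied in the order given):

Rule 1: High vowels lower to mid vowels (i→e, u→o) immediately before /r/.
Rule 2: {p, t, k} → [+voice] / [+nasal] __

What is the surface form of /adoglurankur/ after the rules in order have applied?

Rule 1 (pre-rhotic lowering): /u/ is a high vowel immediately before /r/, so it lowers to [o]. /u/ is a high vowel immediately before /r/, so it lowers to [o]. /adoglurankur/ → adoglorankor.
Rule 2 (post-nasal voicing): /k/ is a voiceless stop immediately after the nasal /n/, so it voices to [g]. /adoglorankor/ → adoglorangor.

adoglorangor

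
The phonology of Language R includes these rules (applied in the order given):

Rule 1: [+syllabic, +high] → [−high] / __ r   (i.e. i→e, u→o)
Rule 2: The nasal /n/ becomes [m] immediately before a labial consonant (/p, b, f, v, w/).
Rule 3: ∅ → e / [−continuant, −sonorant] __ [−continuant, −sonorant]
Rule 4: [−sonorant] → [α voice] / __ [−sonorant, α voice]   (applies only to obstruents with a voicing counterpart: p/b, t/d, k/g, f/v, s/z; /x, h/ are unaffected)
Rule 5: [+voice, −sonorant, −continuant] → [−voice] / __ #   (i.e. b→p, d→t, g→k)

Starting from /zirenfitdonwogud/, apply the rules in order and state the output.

zeremfitedomwogut

Rule 1 (pre-rhotic lowering): /i/ is a high vowel immediately before /r/, so it lowers to [e]. /zirenfitdonwogud/ → zerenfitdonwogud.
Rule 2 (nasal place assimilation): /n/ precedes the labial consonant /f/, so it assimilates in place to [m]. /n/ precedes the labial consonant /w/, so it assimilates in place to [m]. /zerenfitdonwogud/ → zeremfitdomwogud.
Rule 3 (stop-cluster e-epenthesis): /t/ and /d/ form a stop–stop cluster, so [e] is inserted between them. /zeremfitdomwogud/ → zeremfitedomwogud.
Rule 4 (regressive voicing assimilation): no segment meets the environment; /zeremfitedomwogud/ is unchanged.
Rule 5 (final devoicing): /d/ is a voiced stop in word-final position, so it devoices to [t]. /zeremfitedomwogud/ → zeremfitedomwogut.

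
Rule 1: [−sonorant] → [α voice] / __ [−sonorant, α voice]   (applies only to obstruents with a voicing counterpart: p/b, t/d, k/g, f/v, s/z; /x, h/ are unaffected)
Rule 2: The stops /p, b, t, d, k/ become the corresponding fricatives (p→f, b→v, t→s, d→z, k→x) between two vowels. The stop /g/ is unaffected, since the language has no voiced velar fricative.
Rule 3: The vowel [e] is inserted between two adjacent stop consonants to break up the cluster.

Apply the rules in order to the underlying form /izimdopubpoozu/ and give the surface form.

Rule 1 (regressive voicing assimilation): /b/ precedes the voiceless obstruent /p/, so it devoices to [p] by assimilation. /izimdopubpoozu/ → izimdopuppoozu.
Rule 2 (intervocalic spirantization): /p/ is a stop between vowels /o/ and /u/, so it spirantizes to the fricative [f]. /izimdopuppoozu/ → izimdofuppoozu.
Rule 3 (stop-cluster e-epenthesis): /p/ and /p/ form a stop–stop cluster, so [e] is inserted between them. /izimdofuppoozu/ → izimdofupepoozu.

izimdofupepoozu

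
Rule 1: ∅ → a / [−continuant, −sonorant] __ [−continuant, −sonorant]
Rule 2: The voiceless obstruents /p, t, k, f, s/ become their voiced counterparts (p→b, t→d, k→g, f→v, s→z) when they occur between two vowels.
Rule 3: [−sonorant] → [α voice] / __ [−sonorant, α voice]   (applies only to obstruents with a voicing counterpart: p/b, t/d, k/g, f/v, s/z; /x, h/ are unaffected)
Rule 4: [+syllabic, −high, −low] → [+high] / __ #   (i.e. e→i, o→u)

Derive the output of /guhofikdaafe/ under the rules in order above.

guhovigadaavi

Rule 1 (stop-cluster a-epenthesis): /k/ and /d/ form a stop–stop cluster, so [a] is inserted between them. /guhofikdaafe/ → guhofikadaafe.
Rule 2 (intervocalic voicing): /f/ is a voiceless obstruent between vowels /o/ and /i/, so it voices to [v]. /k/ is a voiceless obstruent between vowels /i/ and /a/, so it voices to [g]. /f/ is a voiceless obstruent between vowels /a/ and /e/, so it voices to [v]. /guhofikadaafe/ → guhovigadaave.
Rule 3 (regressive voicing assimilation): no segment meets the environment; /guhovigadaave/ is unchanged.
Rule 4 (final vowel raising): /e/ is a mid vowel in word-final position, so it raises to [i]. /guhovigadaave/ → guhovigadaavi.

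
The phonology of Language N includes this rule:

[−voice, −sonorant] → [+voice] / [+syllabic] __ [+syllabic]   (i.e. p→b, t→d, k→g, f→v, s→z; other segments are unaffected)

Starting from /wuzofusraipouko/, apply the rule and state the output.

/f/ is a voiceless obstruent between vowels /o/ and /u/, so it voices to [v].
/p/ is a voiceless obstruent between vowels /i/ and /o/, so it voices to [b].
/k/ is a voiceless obstruent between vowels /u/ and /o/, so it voices to [g].
Surface form: [wuzovusraibougo].

wuzovusraibougo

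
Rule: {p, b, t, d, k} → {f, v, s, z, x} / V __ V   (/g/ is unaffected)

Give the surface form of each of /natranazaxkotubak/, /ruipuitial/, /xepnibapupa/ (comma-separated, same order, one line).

natranazaxkosuvak, ruifuisial, xepnivafufa

/natranazaxkotubak/: /t/ is a stop between vowels /o/ and /u/, so it spirantizes to the fricative [s]. /b/ is a stop between vowels /u/ and /a/, so it spirantizes to the fricative [v]. → [natranazaxkosuvak].
/ruipuitial/: /p/ is a stop between vowels /i/ and /u/, so it spirantizes to the fricative [f]. /t/ is a stop between vowels /i/ and /i/, so it spirantizes to the fricative [s]. → [ruifuisial].
/xepnibapupa/: /b/ is a stop between vowels /i/ and /a/, so it spirantizes to the fricative [v]. /p/ is a stop between vowels /a/ and /u/, so it spirantizes to the fricative [f]. /p/ is a stop between vowels /u/ and /a/, so it spirantizes to the fricative [f]. → [xepnivafufa].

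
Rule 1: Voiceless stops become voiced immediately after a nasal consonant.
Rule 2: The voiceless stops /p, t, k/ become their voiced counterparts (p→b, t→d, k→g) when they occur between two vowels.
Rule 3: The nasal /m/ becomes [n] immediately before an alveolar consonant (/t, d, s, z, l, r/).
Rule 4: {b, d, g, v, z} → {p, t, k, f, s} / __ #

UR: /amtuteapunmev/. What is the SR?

Rule 1 (post-nasal voicing): /t/ is a voiceless stop immediately after the nasal /m/, so it voices to [d]. /amtuteapunmev/ → amduteapunmev.
Rule 2 (intervocalic voicing): /t/ is a voiceless stop between vowels /u/ and /e/, so it voices to [d]. /p/ is a voiceless stop between vowels /a/ and /u/, so it voices to [b]. /amduteapunmev/ → amdudeabunmev.
Rule 3 (nasal place assimilation): /m/ precedes the alveolar consonant /d/, so it assimilates in place to [n]. /amdudeabunmev/ → andudeabunmev.
Rule 4 (final devoicing): /v/ is a voiced obstruent in word-final position, so it devoices to [f]. /andudeabunmev/ → andudeabunmef.

andudeabunmef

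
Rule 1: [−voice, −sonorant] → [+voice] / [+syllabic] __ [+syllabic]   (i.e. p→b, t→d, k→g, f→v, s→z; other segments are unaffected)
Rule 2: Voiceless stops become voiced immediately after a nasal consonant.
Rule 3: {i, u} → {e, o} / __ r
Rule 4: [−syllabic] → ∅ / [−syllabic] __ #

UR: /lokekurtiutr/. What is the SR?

logegortiut

Rule 1 (intervocalic voicing): /k/ is a voiceless obstruent between vowels /o/ and /e/, so it voices to [g]. /k/ is a voiceless obstruent between vowels /e/ and /u/, so it voices to [g]. /lokekurtiutr/ → logegurtiutr.
Rule 2 (post-nasal voicing): no segment meets the environment; /logegurtiutr/ is unchanged.
Rule 3 (pre-rhotic lowering): /u/ is a high vowel immediately before /r/, so it lowers to [o]. /logegurtiutr/ → logegortiutr.
Rule 4 (final cluster simplification): /r/ is the second consonant of a word-final cluster /tr/, so it deletes. /logegortiutr/ → logegortiut.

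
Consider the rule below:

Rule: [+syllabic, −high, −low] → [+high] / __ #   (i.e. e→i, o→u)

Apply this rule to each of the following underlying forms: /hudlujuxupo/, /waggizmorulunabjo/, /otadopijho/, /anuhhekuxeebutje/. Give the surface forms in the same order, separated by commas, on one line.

hudlujuxupu, waggizmorulunabju, otadopijhu, anuhhekuxeebutji

/hudlujuxupo/: /o/ is a mid vowel in word-final position, so it raises to [u]. → [hudlujuxupu].
/waggizmorulunabjo/: /o/ is a mid vowel in word-final position, so it raises to [u]. → [waggizmorulunabju].
/otadopijho/: /o/ is a mid vowel in word-final position, so it raises to [u]. → [otadopijhu].
/anuhhekuxeebutje/: /e/ is a mid vowel in word-final position, so it raises to [i]. → [anuhhekuxeebutji].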